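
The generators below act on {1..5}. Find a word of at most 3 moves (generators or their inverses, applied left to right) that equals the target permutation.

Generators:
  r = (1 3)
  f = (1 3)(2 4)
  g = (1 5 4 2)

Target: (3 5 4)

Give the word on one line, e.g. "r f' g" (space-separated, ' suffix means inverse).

  after f': (1 3)(2 4)
  after g: (1 3 5 4)
  after r: (3 5 4)

f' g r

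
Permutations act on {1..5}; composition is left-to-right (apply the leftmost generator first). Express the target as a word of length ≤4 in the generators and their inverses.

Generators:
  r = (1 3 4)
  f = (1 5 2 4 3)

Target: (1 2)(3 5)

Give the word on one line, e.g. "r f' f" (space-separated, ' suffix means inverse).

r' r' f' f'

  after r': (1 4 3)
  after r': (1 3 4)
  after f': (1 4 3 2 5)
  after f': (1 2)(3 5)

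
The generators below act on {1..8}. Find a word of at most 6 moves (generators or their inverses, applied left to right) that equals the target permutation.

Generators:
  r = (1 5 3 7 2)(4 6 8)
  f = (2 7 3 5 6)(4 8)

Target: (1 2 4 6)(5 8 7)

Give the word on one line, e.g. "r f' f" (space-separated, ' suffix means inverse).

f' r f' f' r

  after f': (2 6 5 3 7)(4 8)
  after r: (1 5 7)(2 8 6 3)
  after f': (1 3 6 7)(2 4 8 5)
  after f': (1 7)(2 8 3 5 6)
  after r: (1 2 4 6)(5 8 7)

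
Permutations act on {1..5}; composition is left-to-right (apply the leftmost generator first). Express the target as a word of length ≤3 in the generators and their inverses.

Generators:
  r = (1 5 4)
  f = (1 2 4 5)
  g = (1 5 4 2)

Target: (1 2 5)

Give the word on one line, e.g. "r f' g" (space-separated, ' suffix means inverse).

g r' f

  after g: (1 5 4 2)
  after r': (2 4)
  after f: (1 2 5)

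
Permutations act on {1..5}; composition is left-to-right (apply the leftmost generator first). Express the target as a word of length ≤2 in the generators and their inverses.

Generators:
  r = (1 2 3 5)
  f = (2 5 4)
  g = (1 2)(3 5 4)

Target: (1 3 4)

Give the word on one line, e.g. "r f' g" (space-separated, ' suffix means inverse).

  after g': (1 2)(3 4 5)
  after r: (1 3 4)

g' r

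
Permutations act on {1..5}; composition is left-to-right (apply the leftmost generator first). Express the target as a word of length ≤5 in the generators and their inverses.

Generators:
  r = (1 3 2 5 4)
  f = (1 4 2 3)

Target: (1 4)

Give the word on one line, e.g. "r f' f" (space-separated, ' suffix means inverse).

  after r': (1 4 5 2 3)
  after r': (1 5 3 4 2)
  after f': (1 5 2 3)
  after r: (1 4)

r' r' f' r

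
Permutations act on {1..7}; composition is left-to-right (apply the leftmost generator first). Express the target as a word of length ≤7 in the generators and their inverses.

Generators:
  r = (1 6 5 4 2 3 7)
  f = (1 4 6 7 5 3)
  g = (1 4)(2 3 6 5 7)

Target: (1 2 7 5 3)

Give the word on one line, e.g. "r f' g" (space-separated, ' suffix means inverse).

g' f f r' g'

  after g': (1 4)(2 7 5 6 3)
  after f: (1 6)(2 5 7 3)
  after f: (1 7)(2 3)(4 6)
  after r': (1 3 4)(5 6)
  after g': (1 2 7 5 3)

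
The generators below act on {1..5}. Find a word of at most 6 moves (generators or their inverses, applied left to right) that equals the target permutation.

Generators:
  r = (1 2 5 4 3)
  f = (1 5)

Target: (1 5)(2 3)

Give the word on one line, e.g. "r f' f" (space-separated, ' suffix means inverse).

  after r: (1 2 5 4 3)
  after f': (1 2)(3 5 4)
  after r': (2 3)
  after f': (1 5)(2 3)

r f' r' f'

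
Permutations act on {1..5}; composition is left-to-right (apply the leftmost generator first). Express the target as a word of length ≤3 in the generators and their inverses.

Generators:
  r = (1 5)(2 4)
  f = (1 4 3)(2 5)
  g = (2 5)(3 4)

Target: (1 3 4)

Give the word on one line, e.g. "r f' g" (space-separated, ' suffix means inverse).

f f

  after f: (1 4 3)(2 5)
  after f: (1 3 4)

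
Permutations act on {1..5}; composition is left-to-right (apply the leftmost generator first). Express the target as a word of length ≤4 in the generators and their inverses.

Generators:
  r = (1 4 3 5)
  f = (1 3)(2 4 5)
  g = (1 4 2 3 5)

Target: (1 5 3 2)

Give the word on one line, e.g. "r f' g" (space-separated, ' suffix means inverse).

  after g: (1 4 2 3 5)
  after f: (1 5 3 2)

g f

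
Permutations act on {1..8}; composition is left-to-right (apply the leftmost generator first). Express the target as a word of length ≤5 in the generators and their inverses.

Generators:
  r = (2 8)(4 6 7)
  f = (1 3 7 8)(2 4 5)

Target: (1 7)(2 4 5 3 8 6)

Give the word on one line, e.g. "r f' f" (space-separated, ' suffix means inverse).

f' r r f'

  after f': (1 8 7 3)(2 5 4)
  after r: (1 2 5 6 7 3)(4 8)
  after r: (1 8 6 4 2 5 7 3)
  after f': (1 7)(2 4 5 3 8 6)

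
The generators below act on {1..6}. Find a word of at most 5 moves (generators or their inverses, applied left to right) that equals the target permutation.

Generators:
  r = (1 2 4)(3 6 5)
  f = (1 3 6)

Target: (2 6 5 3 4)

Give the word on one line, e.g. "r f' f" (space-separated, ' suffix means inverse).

  after f': (1 6 3)
  after r: (1 5 3 2 4)
  after r: (1 3 4 2)(5 6)
  after f: (1 6 5)(2 3 4)
  after f: (2 6 5 3 4)

f' r r f f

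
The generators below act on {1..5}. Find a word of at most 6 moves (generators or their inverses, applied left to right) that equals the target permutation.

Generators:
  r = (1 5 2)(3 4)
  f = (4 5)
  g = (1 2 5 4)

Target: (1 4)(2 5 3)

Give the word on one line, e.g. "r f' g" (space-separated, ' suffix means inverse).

g r' g r r

  after g: (1 2 5 4)
  after r': (1 5 3 4 2)
  after g: (1 4 5 3)
  after r: (1 3 5 4 2)
  after r: (1 4)(2 5 3)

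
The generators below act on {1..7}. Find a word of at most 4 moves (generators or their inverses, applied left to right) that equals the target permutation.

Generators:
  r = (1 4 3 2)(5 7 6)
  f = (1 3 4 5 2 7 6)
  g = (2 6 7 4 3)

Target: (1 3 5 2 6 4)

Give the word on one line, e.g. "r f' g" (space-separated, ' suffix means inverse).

  after r: (1 4 3 2)(5 7 6)
  after f': (1 3 5 2 6 4)

r f'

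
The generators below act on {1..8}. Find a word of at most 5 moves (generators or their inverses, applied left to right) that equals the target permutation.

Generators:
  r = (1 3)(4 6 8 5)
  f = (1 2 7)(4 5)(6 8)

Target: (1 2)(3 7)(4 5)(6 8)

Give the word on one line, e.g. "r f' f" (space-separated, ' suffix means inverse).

  after r': (1 3)(4 5 8 6)
  after f: (1 3 2 7)(5 6)
  after r': (2 7 3)(4 5)(6 8)
  after f': (1 7 3)
  after f': (1 2)(3 7)(4 5)(6 8)

r' f r' f' f'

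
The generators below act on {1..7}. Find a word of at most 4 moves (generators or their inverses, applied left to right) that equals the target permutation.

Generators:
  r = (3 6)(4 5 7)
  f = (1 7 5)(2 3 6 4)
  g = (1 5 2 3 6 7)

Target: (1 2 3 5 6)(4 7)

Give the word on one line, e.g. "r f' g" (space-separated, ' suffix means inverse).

  after g: (1 5 2 3 6 7)
  after g: (1 2 6)(3 7 5)
  after r': (1 2 3 5 6)(4 7)

g g r'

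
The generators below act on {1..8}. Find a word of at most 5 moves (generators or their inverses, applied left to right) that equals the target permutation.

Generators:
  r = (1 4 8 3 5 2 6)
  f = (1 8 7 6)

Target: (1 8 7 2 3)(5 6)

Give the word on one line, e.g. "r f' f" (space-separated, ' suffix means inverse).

  after r': (1 6 2 5 3 8 4)
  after f: (2 5 3 7 6)(4 8)
  after r': (1 6 5 8)(2 3 7)
  after f: (2 3 6 5 7)
  after f: (1 8 7 2 3)(5 6)

r' f r' f f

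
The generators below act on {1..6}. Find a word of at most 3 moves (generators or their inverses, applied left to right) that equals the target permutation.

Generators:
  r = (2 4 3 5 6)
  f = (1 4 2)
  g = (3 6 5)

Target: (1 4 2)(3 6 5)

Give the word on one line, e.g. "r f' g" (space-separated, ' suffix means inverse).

f' f' g

  after f': (1 2 4)
  after f': (1 4 2)
  after g: (1 4 2)(3 6 5)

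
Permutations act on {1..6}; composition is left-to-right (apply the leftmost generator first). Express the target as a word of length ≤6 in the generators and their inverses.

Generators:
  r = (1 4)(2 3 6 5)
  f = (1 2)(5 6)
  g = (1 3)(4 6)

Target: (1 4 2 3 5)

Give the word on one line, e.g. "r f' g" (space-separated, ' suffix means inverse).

  after r: (1 4)(2 3 6 5)
  after g': (1 6 5 2)(3 4)
  after g': (1 4)(2 3 6 5)
  after f': (1 4 2 3 5)

r g' g' f'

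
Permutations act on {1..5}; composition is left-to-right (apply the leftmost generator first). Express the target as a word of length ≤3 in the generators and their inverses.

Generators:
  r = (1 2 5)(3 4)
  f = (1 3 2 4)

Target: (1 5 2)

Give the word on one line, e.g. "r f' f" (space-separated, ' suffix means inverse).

  after r: (1 2 5)(3 4)
  after r: (1 5 2)

r r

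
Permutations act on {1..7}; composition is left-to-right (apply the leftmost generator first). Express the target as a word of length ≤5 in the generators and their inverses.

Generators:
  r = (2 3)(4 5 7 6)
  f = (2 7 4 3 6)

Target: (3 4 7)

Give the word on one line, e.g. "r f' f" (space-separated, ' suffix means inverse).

r' f' r' f

  after r': (2 3)(4 6 7 5)
  after f': (2 4 3 6)(5 7)
  after r': (2 6 3 7 4)
  after f: (3 4 7)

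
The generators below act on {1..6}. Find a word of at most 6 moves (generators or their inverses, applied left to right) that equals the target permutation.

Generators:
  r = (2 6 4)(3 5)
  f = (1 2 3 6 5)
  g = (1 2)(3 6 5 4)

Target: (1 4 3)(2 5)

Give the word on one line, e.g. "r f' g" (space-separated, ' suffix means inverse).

g g f r'

  after g: (1 2)(3 6 5 4)
  after g: (3 5)(4 6)
  after f: (1 2 3)(4 5 6)
  after r': (1 4 3)(2 5)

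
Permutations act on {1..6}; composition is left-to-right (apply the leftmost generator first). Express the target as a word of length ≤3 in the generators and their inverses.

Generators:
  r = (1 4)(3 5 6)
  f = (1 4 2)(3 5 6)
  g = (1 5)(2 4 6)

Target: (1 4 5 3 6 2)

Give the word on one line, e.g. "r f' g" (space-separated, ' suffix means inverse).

  after g': (1 5)(2 6 4)
  after g': (2 4 6)
  after r': (1 4 5 3 6 2)

g' g' r'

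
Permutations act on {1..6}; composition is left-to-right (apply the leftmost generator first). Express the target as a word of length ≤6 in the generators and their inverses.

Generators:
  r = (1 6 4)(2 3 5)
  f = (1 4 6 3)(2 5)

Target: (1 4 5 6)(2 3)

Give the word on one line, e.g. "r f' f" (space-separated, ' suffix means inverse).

r' f r' r'

  after r': (1 4 6)(2 5 3)
  after f: (1 6 4 3 5)
  after r': (2 5 4)
  after r': (1 4 5 6)(2 3)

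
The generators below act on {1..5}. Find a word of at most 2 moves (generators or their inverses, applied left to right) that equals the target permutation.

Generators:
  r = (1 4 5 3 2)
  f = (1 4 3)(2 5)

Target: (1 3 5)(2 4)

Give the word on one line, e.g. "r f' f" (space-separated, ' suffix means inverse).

  after r: (1 4 5 3 2)
  after f: (1 3 5)(2 4)

r f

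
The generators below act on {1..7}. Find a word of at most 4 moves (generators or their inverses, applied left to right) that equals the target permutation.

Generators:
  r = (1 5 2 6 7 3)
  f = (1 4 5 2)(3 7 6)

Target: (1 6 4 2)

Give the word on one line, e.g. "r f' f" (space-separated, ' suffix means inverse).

r' f f

  after r': (1 3 7 6 2 5)
  after f: (1 7 3 6)(4 5)
  after f: (1 6 4 2)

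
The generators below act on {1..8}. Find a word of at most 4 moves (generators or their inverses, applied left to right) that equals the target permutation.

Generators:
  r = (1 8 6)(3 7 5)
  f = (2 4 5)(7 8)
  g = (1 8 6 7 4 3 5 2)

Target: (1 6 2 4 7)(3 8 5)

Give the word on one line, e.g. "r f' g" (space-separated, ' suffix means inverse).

  after f': (2 5 4)(7 8)
  after r: (1 8 5 4 2 3 7 6)
  after g': (2 4 5 7 8 3 6)
  after r': (1 6 2 4 7)(3 8 5)

f' r g' r'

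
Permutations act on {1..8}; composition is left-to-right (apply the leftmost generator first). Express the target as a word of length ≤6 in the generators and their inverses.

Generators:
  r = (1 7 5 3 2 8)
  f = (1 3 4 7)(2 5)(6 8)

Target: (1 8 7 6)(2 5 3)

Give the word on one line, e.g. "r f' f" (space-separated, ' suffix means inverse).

  after r': (1 8 2 3 5 7)
  after f': (1 6 8 5 4 3 2)
  after r': (1 6 2 8 7)(4 5)
  after r': (1 6 3 5 4 7 8)
  after f': (1 8 7 6)(2 5 3)

r' f' r' r' f'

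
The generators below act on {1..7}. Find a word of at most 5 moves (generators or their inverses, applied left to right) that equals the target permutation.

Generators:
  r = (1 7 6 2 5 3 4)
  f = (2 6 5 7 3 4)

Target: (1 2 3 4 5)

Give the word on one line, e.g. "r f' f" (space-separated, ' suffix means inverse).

f r' f

  after f: (2 6 5 7 3 4)
  after r': (1 4 6 2 7 5)
  after f: (1 2 3 4 5)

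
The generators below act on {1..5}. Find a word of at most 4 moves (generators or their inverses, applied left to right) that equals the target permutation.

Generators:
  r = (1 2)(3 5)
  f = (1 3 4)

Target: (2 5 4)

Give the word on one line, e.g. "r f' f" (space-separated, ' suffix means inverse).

r' f' f' r'

  after r': (1 2)(3 5)
  after f': (1 2 4 3 5)
  after f': (1 2 3 5 4)
  after r': (2 5 4)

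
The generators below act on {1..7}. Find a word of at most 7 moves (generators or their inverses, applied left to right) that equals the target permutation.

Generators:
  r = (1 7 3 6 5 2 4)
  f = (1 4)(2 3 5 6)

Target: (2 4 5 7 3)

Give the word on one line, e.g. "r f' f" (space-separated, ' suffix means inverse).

r f r' f' f'

  after r: (1 7 3 6 5 2 4)
  after f: (1 7 5 3 2)
  after r': (2 4)(3 5 7 6)
  after f': (1 4 6 2)(5 7)
  after f': (2 4 5 7 3)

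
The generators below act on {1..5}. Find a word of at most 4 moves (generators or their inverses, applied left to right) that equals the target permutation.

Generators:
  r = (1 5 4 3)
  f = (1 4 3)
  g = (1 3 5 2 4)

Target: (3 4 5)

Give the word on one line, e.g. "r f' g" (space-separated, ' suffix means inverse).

r f' r'

  after r: (1 5 4 3)
  after f': (1 5)
  after r': (3 4 5)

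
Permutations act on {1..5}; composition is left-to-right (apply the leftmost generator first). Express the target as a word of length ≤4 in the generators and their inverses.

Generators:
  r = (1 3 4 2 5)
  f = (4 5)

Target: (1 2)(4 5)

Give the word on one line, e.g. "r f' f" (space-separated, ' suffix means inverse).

  after f: (4 5)
  after r': (1 5 3)(2 4)
  after f: (1 4 2 5 3)
  after r: (1 2)(4 5)

f r' f r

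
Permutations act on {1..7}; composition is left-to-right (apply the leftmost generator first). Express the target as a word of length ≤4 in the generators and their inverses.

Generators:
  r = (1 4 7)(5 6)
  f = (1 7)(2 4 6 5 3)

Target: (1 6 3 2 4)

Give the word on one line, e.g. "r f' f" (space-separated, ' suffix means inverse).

  after r: (1 4 7)(5 6)
  after f: (1 6 3 2 4)

r f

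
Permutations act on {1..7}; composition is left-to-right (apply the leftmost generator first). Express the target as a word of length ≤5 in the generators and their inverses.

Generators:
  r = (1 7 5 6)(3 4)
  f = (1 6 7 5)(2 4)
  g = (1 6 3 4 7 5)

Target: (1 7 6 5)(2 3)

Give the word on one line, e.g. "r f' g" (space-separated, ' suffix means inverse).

r f r'

  after r: (1 7 5 6)(3 4)
  after f: (1 5 7)(2 4 3)
  after r': (1 7 6 5)(2 3)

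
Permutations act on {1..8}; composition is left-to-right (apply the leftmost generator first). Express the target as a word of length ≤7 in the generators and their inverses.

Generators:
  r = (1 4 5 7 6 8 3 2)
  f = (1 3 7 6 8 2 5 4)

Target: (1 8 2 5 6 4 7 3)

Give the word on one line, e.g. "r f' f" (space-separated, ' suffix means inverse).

  after f: (1 3 7 6 8 2 5 4)
  after f: (1 7 8 5)(2 4 3 6)
  after r': (1 5 2)(3 7 6)(4 8)
  after f': (1 2 4 6)(5 8)
  after f': (1 8 2 5 6 4 7 3)

f f r' f' f'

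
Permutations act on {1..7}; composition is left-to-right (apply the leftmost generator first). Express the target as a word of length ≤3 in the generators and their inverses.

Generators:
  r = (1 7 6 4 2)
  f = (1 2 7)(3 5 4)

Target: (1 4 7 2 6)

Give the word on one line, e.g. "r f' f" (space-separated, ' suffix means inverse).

  after r': (1 2 4 6 7)
  after r': (1 4 7 2 6)

r' r'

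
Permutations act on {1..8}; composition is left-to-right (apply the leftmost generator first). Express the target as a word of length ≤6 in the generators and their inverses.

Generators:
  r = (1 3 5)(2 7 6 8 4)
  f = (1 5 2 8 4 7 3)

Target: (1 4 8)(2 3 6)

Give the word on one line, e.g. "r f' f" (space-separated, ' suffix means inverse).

  after f': (1 3 7 4 8 2 5)
  after f': (1 7 8 5 3 4 2)
  after r': (1 2 5)(3 8)(6 7)
  after r': (1 4 8)(2 3 6)

f' f' r' r'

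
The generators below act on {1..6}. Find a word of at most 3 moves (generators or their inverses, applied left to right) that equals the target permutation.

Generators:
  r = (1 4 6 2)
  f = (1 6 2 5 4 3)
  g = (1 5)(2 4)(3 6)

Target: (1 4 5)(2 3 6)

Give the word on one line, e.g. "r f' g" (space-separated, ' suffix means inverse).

r' g'

  after r': (1 2 6 4)
  after g': (1 4 5)(2 3 6)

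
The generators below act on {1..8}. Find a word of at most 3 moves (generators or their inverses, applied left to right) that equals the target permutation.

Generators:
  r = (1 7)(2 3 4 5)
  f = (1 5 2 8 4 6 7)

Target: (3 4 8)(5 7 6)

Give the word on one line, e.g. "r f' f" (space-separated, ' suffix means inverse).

  after f': (1 7 6 4 8 2 5)
  after r: (3 4 8)(5 7 6)

f' r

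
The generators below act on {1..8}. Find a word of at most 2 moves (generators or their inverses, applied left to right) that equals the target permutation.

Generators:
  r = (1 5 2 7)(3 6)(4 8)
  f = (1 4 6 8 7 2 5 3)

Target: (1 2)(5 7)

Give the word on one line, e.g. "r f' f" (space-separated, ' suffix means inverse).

r r

  after r: (1 5 2 7)(3 6)(4 8)
  after r: (1 2)(5 7)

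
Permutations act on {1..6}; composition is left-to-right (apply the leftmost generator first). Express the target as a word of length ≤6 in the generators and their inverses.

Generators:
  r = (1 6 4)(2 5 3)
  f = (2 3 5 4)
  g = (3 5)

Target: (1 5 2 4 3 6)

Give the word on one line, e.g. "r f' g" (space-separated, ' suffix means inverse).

  after f: (2 3 5 4)
  after f: (2 5)(3 4)
  after r': (1 4 5 3 6)
  after f': (1 5 2 4 3 6)

f f r' f'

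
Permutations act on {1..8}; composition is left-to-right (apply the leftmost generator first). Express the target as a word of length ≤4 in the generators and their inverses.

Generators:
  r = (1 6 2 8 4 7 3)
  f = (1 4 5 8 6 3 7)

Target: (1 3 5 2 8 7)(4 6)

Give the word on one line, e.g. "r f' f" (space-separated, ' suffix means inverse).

r' r' f r'

  after r': (1 3 7 4 8 2 6)
  after r': (1 7 8 6 3 4 2)
  after f: (2 4)(3 5 8)(6 7)
  after r': (1 3 5 2 8 7)(4 6)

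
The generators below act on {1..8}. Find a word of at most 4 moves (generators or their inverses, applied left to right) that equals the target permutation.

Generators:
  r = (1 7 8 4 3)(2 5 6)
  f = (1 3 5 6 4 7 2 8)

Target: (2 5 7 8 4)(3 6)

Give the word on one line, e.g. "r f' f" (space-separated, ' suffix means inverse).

r' f'

  after r': (1 3 4 8 7)(2 6 5)
  after f': (2 5 7 8 4)(3 6)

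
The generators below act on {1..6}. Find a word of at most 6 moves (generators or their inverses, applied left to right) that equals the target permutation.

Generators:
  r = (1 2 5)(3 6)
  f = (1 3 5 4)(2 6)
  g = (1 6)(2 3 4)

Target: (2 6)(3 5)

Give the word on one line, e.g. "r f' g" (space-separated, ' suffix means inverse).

  after r': (1 5 2)(3 6)
  after f': (1 3 2 4 5 6)
  after g: (1 4 5)
  after f: (2 6)(3 5)

r' f' g f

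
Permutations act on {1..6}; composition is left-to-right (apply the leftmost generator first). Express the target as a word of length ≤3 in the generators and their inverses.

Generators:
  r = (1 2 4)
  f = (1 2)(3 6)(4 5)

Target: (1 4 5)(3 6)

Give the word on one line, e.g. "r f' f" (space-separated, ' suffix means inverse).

  after f': (1 2)(3 6)(4 5)
  after r': (2 4 5)(3 6)
  after r': (1 4 5)(3 6)

f' r' r'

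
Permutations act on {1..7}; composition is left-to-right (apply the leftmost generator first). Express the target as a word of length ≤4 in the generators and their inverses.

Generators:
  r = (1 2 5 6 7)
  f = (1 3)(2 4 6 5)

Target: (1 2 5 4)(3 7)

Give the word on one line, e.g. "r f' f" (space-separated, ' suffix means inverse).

r f' r'

  after r: (1 2 5 6 7)
  after f': (1 5 4 2 6 7 3)
  after r': (1 2 5 4)(3 7)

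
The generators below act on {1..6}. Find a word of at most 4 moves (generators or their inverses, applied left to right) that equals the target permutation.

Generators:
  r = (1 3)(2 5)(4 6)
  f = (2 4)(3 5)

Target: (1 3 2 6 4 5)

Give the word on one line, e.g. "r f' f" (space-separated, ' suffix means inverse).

f' r f f

  after f': (2 4)(3 5)
  after r: (1 3 2 6 4 5)
  after f: (1 5)(2 6)(3 4)
  after f: (1 3 2 6 4 5)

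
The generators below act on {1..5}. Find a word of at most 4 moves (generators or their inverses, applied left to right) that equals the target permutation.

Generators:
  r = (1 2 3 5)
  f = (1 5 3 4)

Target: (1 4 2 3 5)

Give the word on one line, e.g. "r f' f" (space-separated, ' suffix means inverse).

  after f: (1 5 3 4)
  after r': (1 3 4 5 2)
  after f: (1 4 3)(2 5)
  after r': (1 4 2 3 5)

f r' f r'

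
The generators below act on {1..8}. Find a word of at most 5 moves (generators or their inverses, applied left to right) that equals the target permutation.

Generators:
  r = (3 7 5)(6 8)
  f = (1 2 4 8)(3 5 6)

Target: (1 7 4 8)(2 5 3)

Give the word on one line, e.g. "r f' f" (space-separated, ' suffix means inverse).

f' r' f' r' f'

  after f': (1 8 4 2)(3 6 5)
  after r': (1 6 7 3 8 4 2)
  after f': (1 5 3 4)(2 8)(6 7)
  after r': (1 7 8 2 6 3 4)
  after f': (1 7 4 8)(2 5 3)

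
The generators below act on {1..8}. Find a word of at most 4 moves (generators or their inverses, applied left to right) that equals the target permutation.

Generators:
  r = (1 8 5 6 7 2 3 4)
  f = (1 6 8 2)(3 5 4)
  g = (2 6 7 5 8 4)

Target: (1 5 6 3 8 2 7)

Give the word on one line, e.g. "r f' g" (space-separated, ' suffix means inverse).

  after r': (1 4 3 2 7 6 5 8)
  after f': (1 5 6 3 8 2 7)

r' f'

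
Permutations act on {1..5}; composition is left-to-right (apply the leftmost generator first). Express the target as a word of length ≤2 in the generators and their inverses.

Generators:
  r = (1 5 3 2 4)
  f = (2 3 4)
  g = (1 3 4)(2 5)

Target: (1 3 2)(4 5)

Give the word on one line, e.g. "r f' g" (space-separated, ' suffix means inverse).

r' g'

  after r': (1 4 2 3 5)
  after g': (1 3 2)(4 5)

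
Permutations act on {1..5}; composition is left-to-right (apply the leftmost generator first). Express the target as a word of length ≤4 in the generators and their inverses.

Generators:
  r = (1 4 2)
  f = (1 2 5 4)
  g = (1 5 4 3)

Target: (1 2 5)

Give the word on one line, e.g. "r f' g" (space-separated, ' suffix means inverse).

  after r: (1 4 2)
  after f: (4 5)
  after f: (1 2 5)

r f f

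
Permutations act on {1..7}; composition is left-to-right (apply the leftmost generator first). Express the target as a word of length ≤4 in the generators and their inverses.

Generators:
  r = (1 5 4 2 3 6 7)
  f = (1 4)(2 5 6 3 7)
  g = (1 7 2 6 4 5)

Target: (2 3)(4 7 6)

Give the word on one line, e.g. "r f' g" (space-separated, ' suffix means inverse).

r r f

  after r: (1 5 4 2 3 6 7)
  after r: (1 4 3 7 5 2 6)
  after f: (2 3)(4 7 6)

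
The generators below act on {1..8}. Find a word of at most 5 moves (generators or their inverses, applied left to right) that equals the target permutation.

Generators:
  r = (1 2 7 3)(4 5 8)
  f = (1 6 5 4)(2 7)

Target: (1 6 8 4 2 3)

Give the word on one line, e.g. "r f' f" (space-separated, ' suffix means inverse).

f' f' f' r

  after f': (1 4 5 6)(2 7)
  after f': (1 5)(4 6)
  after f': (1 6 5 4)(2 7)
  after r: (1 6 8 4 2 3)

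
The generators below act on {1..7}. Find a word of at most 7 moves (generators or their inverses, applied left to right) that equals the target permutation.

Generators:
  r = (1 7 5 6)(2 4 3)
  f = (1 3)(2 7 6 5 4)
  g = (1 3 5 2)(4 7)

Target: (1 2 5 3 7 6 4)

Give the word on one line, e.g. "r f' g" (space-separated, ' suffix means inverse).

g g r' r' g'

  after g: (1 3 5 2)(4 7)
  after g: (1 5)(2 3)
  after r': (1 7)(2 4)(5 6)
  after r': (3 4)(6 7)
  after g': (1 2 5 3 7 6 4)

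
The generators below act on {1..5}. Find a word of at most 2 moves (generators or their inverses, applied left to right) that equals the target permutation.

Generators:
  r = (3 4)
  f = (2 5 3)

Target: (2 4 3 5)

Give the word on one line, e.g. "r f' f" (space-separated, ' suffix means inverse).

  after f': (2 3 5)
  after r': (2 4 3 5)

f' r'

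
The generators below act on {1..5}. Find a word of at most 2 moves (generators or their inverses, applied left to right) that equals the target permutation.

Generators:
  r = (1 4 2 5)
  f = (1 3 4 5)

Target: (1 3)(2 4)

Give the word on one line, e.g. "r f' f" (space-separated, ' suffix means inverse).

  after f: (1 3 4 5)
  after r': (1 3)(2 4)

f r'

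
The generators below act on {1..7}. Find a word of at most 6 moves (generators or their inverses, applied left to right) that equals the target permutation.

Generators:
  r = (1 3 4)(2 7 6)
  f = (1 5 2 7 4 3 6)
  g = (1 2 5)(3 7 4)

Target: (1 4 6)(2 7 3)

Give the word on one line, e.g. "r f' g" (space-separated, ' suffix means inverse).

g' r f r f

  after g': (1 5 2)(3 4 7)
  after r: (1 5 7 4 6 2 3)
  after f: (1 2 6 7 3 5 4)
  after r: (1 7 4 3 5)
  after f: (1 4 6)(2 7 3)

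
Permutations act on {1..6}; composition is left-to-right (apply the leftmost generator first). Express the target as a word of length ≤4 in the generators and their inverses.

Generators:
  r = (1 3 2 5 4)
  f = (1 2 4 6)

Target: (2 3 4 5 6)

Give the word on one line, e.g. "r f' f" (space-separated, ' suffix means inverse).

  after r': (1 4 5 2 3)
  after f: (1 6)(2 3)(4 5)
  after f: (2 3 4 5 6)

r' f f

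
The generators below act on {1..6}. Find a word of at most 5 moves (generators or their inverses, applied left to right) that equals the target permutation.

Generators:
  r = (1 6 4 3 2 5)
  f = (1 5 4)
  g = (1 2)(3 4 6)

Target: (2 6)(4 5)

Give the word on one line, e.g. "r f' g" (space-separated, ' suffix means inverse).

  after f: (1 5 4)
  after g: (1 5 6 3 4 2)
  after r: (2 6)(4 5)

f g r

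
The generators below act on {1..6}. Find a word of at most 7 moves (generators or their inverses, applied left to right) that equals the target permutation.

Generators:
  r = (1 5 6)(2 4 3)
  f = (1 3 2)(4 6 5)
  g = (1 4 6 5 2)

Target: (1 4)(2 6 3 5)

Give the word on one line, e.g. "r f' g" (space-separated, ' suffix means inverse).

g g f g r

  after g: (1 4 6 5 2)
  after g: (1 6 2 4 5)
  after f: (1 5 3 2 6)
  after g: (1 2 5 3)(4 6)
  after r: (1 4)(2 6 3 5)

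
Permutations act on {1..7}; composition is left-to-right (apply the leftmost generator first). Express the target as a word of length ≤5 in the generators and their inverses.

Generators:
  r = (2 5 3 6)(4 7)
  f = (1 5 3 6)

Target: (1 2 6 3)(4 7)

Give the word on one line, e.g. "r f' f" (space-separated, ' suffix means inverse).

  after r': (2 6 3 5)(4 7)
  after r': (2 3)(5 6)
  after f: (1 5)(2 6 3)
  after r': (1 2 3 6 5)(4 7)
  after f: (1 2 6 3)(4 7)

r' r' f r' f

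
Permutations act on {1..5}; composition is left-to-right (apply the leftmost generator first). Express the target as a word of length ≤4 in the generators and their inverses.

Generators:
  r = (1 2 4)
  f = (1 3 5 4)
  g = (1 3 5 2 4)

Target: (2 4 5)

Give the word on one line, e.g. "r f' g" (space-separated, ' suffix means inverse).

  after f: (1 3 5 4)
  after r': (1 3 5 2)
  after f': (2 4 5)

f r' f'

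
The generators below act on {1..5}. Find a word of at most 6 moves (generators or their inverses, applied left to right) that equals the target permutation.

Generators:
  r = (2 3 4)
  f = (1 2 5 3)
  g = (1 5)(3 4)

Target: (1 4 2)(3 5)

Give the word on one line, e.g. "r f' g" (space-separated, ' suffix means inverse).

f' g' r g' r'

  after f': (1 3 5 2)
  after g': (1 4 3)(2 5)
  after r: (1 2 5 3)
  after g': (1 2)(3 5 4)
  after r': (1 4 2)(3 5)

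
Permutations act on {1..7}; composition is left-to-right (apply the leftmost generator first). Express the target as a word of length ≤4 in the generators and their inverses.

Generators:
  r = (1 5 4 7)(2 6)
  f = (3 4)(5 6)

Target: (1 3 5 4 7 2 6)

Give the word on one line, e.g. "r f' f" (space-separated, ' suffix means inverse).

r r f r'

  after r: (1 5 4 7)(2 6)
  after r: (1 4)(5 7)
  after f: (1 3 4)(5 7 6)
  after r': (1 3 5 4 7 2 6)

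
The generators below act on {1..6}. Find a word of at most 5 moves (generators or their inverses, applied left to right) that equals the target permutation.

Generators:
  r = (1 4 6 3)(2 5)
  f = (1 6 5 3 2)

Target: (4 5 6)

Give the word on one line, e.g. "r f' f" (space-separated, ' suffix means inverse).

  after r': (1 3 6 4)(2 5)
  after f': (1 5 3)(2 6 4)
  after f': (1 6 4 3 2)
  after f': (4 5 6)

r' f' f' f'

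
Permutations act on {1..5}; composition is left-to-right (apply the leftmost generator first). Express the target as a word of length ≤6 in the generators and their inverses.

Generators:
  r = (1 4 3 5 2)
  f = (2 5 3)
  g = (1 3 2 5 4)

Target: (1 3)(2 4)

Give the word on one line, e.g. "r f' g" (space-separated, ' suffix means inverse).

r g f' g

  after r: (1 4 3 5 2)
  after g: (2 3 4)
  after f': (2 5)(3 4)
  after g: (1 3)(2 4)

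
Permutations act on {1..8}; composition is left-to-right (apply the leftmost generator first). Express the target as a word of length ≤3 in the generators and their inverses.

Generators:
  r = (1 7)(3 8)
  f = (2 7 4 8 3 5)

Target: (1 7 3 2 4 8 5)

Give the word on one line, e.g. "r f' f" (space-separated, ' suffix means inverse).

f f r'

  after f: (2 7 4 8 3 5)
  after f: (2 4 3)(5 7 8)
  after r': (1 7 3 2 4 8 5)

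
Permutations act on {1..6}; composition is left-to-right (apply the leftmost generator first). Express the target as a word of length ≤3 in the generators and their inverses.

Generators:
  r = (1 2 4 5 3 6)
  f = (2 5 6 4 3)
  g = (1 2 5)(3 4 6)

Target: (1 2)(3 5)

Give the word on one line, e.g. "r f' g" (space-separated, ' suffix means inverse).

g g f'

  after g: (1 2 5)(3 4 6)
  after g: (1 5 2)(3 6 4)
  after f': (1 2)(3 5)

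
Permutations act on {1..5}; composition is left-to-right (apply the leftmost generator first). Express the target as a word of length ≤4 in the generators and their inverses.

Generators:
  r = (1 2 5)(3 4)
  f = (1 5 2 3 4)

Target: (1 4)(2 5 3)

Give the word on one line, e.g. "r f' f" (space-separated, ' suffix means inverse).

  after f': (1 4 3 2 5)
  after f': (1 3 5 4 2)
  after r': (1 4)(2 5 3)

f' f' r'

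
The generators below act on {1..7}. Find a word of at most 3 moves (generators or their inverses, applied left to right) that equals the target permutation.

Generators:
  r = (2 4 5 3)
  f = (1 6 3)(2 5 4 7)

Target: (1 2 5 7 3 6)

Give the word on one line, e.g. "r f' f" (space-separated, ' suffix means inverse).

  after f: (1 6 3)(2 5 4 7)
  after f: (1 3 6)(2 4)(5 7)
  after r: (1 2 5 7 3 6)

f f r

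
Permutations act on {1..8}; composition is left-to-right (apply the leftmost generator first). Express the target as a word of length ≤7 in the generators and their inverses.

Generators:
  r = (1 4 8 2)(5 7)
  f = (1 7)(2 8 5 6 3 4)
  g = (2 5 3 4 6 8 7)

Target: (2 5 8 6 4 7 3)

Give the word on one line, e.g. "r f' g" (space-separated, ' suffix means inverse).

  after g: (2 5 3 4 6 8 7)
  after f: (1 7 8)(2 6 5 4 3)
  after g: (1 2 8)(3 5 6)
  after r: (3 7 5 6)(4 8)
  after g: (2 5 8 6 4 7 3)

g f g r g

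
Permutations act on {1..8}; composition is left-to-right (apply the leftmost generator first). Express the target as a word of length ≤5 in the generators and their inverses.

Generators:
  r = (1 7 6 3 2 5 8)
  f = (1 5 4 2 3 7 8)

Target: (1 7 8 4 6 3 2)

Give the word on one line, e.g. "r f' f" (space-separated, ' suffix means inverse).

  after f': (1 8 7 3 2 4 5)
  after f': (1 7 2 5 8 3 4)
  after r: (1 6 3 4 7 5)(2 8)
  after f': (1 6 2 7)(3 5 8 4)
  after r': (1 7 8 4 6 3 2)

f' f' r f' r'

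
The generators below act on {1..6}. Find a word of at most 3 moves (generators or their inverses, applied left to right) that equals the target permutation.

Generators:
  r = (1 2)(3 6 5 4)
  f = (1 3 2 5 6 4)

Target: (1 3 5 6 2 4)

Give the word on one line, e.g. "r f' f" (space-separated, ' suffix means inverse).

  after r: (1 2)(3 6 5 4)
  after f': (1 3 5 6 2 4)

r f'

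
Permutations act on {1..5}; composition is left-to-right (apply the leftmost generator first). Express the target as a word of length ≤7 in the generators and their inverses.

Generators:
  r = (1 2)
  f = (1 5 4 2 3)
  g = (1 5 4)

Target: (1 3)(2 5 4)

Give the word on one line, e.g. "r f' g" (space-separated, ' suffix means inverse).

  after f': (1 3 2 4 5)
  after g': (1 3 2 5 4)
  after r': (1 3)(2 5 4)
  after r': (1 3 2 5 4)
  after r': (1 3)(2 5 4)

f' g' r' r' r'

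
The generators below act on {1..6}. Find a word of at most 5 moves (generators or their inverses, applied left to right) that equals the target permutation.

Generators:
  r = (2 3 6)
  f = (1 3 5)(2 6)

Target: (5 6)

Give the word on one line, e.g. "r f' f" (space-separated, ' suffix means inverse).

  after f: (1 3 5)(2 6)
  after f: (1 5 3)
  after r': (1 5 2 6 3)
  after f: (5 6)

f f r' f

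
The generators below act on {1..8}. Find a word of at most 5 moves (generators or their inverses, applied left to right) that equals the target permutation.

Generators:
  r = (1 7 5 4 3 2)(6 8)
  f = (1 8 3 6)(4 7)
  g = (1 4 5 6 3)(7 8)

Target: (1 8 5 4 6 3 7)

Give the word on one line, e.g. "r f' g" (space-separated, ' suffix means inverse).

g f g

  after g: (1 4 5 6 3)(7 8)
  after f: (1 7 3 8 4 5)
  after g: (1 8 5 4 6 3 7)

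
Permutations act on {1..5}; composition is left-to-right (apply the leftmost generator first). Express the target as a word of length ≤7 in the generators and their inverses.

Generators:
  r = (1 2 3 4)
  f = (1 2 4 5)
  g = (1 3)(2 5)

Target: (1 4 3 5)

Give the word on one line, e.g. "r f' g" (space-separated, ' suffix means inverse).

g' r' r' r' g'

  after g': (1 3)(2 5)
  after r': (1 2 5)(3 4)
  after r': (2 5 4)
  after r': (1 4)(2 5 3)
  after g': (1 4 3 5)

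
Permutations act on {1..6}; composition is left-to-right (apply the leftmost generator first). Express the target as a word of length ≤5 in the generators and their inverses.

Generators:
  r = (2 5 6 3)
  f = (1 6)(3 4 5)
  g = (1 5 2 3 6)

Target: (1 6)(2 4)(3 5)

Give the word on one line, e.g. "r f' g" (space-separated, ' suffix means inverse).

r' g' r' f g

  after r': (2 3 6 5)
  after g': (1 6)
  after r': (1 5 2 3 6)
  after f: (1 3)(2 4 5)
  after g: (1 6)(2 4)(3 5)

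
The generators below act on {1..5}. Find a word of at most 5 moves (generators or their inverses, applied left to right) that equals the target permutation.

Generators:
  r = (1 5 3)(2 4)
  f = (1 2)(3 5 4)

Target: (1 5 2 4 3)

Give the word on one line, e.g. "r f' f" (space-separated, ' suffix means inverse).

  after f: (1 2)(3 5 4)
  after r': (1 4 5 2 3)
  after f: (1 3 2 5)
  after f: (1 5 2 4 3)

f r' f f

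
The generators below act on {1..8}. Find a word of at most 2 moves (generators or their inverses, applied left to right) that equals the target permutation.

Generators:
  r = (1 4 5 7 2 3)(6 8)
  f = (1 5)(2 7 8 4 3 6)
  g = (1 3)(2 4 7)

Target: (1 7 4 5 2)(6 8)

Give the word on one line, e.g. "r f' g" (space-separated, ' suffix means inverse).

r g

  after r: (1 4 5 7 2 3)(6 8)
  after g: (1 7 4 5 2)(6 8)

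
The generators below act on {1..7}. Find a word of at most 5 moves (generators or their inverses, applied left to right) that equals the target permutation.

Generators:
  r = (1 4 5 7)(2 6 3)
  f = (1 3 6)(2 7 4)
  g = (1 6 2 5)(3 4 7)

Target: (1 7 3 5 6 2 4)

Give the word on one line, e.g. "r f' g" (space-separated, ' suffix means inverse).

  after r': (1 7 5 4)(2 3 6)
  after g': (1 4 5 3)(2 7)
  after r: (1 5 2)(3 4 7 6)
  after r: (1 7 3 5 6 2 4)

r' g' r r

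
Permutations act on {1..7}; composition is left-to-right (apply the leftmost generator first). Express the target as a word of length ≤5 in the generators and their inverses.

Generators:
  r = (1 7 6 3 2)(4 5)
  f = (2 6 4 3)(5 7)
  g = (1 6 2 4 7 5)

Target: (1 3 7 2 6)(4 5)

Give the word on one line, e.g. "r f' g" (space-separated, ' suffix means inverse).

  after r: (1 7 6 3 2)(4 5)
  after r: (1 6 2 7 3)
  after r: (1 3 7 2 6)(4 5)

r r r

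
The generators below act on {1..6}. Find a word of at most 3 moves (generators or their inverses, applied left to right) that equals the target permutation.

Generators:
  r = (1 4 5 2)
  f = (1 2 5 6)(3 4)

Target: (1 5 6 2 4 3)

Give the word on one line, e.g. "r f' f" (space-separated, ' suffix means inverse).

  after f: (1 2 5 6)(3 4)
  after r': (1 5 6 2 4 3)

f r'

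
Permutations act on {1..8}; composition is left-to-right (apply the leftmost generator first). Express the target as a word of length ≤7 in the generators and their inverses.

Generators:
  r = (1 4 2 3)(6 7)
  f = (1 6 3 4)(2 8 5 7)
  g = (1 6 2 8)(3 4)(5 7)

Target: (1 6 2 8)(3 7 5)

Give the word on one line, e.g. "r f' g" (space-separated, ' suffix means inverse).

  after f': (1 4 3 6)(2 7 5 8)
  after g: (1 3 2 5)
  after f': (1 6)(2 8)(3 7 5 4)
  after r: (1 7 5 2 8 3 6 4)
  after r: (1 6 2 8)(3 7 5)

f' g f' r r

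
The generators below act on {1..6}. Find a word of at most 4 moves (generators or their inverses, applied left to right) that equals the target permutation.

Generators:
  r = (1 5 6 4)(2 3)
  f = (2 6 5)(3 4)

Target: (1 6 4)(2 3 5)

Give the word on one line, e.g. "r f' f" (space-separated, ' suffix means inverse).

  after r: (1 5 6 4)(2 3)
  after f: (1 2 4)(3 6)
  after f: (1 6 4)(2 3 5)

r f f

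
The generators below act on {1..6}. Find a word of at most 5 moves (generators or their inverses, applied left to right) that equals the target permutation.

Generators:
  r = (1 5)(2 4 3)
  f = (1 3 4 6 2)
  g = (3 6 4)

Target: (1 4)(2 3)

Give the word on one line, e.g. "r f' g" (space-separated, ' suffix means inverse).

f' f' g

  after f': (1 2 6 4 3)
  after f': (1 6 3 2 4)
  after g: (1 4)(2 3)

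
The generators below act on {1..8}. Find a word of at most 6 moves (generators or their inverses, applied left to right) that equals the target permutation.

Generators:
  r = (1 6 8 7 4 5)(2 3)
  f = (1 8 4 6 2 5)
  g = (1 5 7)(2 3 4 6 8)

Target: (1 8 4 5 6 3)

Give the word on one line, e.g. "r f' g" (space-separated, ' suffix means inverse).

  after f': (1 5 2 6 4 8)
  after g: (1 7)(2 8 5 3 4)
  after f: (1 7 8)(2 4 5 3 6)
  after r: (1 4)(2 5)(3 8 6)
  after f': (1 8 4 5 6 3)

f' g f r f'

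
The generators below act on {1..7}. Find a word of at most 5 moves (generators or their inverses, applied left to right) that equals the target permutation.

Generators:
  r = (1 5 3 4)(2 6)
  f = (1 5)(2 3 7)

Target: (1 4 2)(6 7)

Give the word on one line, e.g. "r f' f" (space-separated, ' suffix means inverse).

  after f': (1 5)(2 7 3)
  after f': (2 3 7)
  after r': (1 4 3 7 6 2 5)
  after f': (1 4 2)(6 7)

f' f' r' f'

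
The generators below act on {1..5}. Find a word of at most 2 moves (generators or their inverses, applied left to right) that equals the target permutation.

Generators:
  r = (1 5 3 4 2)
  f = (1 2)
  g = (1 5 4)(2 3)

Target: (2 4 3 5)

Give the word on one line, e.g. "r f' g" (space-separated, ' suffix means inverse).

r' f

  after r': (1 2 4 3 5)
  after f: (2 4 3 5)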